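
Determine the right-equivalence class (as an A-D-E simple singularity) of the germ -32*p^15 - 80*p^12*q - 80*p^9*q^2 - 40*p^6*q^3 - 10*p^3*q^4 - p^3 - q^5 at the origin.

The Hessian of f at 0 has rank 0. Corank 2; j^3 = -p^3 is a perfect cube, so E-series; the 5-jet and mu = 8 give E_8.

E_8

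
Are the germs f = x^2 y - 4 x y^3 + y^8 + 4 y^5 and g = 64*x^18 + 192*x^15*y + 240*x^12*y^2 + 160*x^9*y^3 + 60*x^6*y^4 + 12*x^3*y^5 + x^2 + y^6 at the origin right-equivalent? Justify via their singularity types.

The Hessian of f at 0 is [[0, 0], [0, 0]] with rank 0, so corank 2. A Groebner basis of the Jacobian ideal J(f) in C{x,y} is {x^4, x^3*y + x^2 - 2*x*y^2, -x^3/2 + x^2*y^2, -x*y/2 + y^3}; counting standard monomials gives mu = 9. Corank 2; j^3 = x^2*y has shape L^2 M (L != M), so D-series; mu = 9 gives D_9. The Hessian of g at 0 is [[2, 0], [0, 0]] with rank 1, so corank 1. A Groebner basis of the Jacobian ideal J(g) in C{x,y} is {y^5, x}; counting standard monomials gives mu = 5. Corank 1: A-series; mu = 5 gives A_5. f is D_9 but g is A_5, hence not right-equivalent.

No.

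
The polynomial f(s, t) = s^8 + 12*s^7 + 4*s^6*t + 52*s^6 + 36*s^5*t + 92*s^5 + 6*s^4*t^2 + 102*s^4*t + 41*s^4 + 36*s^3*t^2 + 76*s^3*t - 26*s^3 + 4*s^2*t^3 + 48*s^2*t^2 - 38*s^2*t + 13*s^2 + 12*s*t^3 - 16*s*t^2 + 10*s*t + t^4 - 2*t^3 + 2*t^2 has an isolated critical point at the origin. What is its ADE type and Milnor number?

Type A_{1}, Milnor number mu = 1.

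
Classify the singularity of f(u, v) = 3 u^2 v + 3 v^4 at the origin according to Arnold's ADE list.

D_{5}

The Hessian of f at 0 has rank 0. Corank 2; j^3 = 3*u^2*v has shape L^2 M (L != M), so D-series; mu = 5 gives D_5.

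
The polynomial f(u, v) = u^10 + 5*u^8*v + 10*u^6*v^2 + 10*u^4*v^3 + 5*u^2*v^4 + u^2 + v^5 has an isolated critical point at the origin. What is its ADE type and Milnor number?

The Hessian of f at 0 has rank 1. Corank 1: A-series; mu = 4 gives A_4.

Type A_4, Milnor number mu = 4.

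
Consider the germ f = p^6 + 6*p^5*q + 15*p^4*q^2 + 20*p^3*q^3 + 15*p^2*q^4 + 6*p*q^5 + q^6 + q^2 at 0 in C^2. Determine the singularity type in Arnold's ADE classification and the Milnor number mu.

The Hessian of f at 0 has rank 1. Corank 1: A-series; mu = 5 gives A_5.

Type A_5, Milnor number mu = 5.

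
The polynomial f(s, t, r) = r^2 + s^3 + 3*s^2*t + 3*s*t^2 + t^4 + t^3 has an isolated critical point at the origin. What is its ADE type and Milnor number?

The Hessian of f at 0 has rank 1. Corank 2; j^3 = (s + t)^3 is a perfect cube, so E-series; the 4-jet and mu = 6 give E_6.

Type E_6, Milnor number mu = 6.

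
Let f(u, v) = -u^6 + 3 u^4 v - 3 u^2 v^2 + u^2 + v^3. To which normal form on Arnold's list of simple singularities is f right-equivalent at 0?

A_{2}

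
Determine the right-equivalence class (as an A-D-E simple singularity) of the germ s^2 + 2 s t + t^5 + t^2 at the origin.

A4

The Hessian of f at 0 has rank 1. Corank 1: A-series; mu = 4 gives A_4.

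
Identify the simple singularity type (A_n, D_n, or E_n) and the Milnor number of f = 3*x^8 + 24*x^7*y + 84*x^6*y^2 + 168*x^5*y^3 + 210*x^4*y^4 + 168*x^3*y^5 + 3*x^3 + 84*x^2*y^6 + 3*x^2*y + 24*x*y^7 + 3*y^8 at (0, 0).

Type D9, Milnor number mu = 9.

The Hessian of f at 0 has rank 0. Corank 2; j^3 = 3*x^2*(x + y) has shape L^2 M (L != M), so D-series; mu = 9 gives D_9.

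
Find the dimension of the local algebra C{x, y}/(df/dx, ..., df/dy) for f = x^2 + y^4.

3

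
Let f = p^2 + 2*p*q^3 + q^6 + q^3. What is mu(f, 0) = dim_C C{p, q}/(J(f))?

2

The Hessian of f at 0 has rank 1. Corank 1: A-series; mu = 2 gives A_2.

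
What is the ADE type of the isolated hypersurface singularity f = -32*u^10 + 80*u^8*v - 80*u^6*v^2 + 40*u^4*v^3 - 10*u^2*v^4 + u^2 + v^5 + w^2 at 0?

A_{4}

The Hessian of f at 0 is [[2, 0, 0], [0, 0, 0], [0, 0, 2]] with rank 2, so corank 1. A Groebner basis of the Jacobian ideal J(f) in C{u,v,w} is {v^4, u, w}; counting standard monomials gives mu = 4. Corank 1: A-series; mu = 4 gives A_4.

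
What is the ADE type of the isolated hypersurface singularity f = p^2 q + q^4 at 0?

The Hessian of f at 0 has rank 0. Corank 2; j^3 = p^2*q has shape L^2 M (L != M), so D-series; mu = 5 gives D_5.

D_5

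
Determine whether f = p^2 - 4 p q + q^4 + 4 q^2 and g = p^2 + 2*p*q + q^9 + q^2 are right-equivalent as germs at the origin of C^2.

No.

The Hessian of f at 0 has rank 1. Corank 1: A-series; mu = 3 gives A_3. The Hessian of g at 0 has rank 1. Corank 1: A-series; mu = 8 gives A_8. f is A_3 but g is A_8, hence not right-equivalent.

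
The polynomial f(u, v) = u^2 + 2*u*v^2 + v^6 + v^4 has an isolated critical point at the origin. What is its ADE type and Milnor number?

Type A5, Milnor number mu = 5.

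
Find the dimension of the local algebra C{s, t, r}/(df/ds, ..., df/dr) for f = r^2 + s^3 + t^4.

6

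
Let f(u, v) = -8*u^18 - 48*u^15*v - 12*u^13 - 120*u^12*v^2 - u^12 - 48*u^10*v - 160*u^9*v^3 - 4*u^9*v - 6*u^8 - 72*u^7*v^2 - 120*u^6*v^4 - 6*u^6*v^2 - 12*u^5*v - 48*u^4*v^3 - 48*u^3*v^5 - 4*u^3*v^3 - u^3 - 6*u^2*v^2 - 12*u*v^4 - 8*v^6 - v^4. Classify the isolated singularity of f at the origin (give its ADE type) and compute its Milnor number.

Type E_{6}, Milnor number mu = 6.

The Hessian of f at 0 has rank 0. Corank 2; j^3 = -u^3 is a perfect cube, so E-series; the 4-jet and mu = 6 give E_6.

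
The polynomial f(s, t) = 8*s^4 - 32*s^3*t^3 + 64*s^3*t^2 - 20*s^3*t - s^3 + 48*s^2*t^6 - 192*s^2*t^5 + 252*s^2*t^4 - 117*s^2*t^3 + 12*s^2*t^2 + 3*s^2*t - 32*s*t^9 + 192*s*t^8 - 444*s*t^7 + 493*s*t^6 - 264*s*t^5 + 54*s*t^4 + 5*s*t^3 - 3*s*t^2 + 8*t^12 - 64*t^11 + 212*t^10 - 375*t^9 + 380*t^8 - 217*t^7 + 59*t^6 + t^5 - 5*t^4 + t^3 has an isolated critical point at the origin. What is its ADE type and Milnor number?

Type E7, Milnor number mu = 7.

The Hessian of f at 0 has rank 0. Corank 2; j^3 = -(s - t)^3 is a perfect cube, so E-series; the 4-jet and mu = 7 give E_7.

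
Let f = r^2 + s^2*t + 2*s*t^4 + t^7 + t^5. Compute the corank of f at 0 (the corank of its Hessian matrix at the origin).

2

The Hessian at 0 is [[0, 0, 0], [0, 0, 0], [0, 0, 2]] of rank 1; hence corank 2.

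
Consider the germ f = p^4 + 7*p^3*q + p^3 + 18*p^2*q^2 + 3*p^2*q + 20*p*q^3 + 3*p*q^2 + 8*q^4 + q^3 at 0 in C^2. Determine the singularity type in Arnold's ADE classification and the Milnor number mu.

The Hessian of f at 0 has rank 0. Corank 2; j^3 = (p + q)^3 is a perfect cube, so E-series; the 4-jet and mu = 7 give E_7.

Type E7, Milnor number mu = 7.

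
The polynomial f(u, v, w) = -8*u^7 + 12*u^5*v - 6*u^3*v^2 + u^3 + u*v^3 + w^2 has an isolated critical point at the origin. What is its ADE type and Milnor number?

The Hessian of f at 0 has rank 1. Corank 2; j^3 = u^3 is a perfect cube, so E-series; the 4-jet and mu = 7 give E_7.

Type E7, Milnor number mu = 7.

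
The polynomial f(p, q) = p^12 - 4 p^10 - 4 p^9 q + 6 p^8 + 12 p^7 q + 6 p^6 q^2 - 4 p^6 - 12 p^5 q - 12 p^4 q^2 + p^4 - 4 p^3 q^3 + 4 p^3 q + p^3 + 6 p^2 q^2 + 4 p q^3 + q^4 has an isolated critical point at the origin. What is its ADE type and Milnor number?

Type E_{6}, Milnor number mu = 6.

The Hessian of f at 0 has rank 0. Corank 2; j^3 = p^3 is a perfect cube, so E-series; the 4-jet and mu = 6 give E_6.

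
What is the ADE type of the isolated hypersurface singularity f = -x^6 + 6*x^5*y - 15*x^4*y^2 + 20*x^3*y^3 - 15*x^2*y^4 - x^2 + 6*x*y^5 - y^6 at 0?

The Hessian of f at 0 has rank 1. Corank 1: A-series; mu = 5 gives A_5.

A_{5}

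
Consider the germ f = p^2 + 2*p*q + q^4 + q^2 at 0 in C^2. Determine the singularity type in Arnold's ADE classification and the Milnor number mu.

Type A_3, Milnor number mu = 3.

The Hessian of f at 0 is [[2, 2], [2, 2]] with rank 1, so corank 1. A Groebner basis of the Jacobian ideal J(f) in C{p,q} is {q^3, p + q}; counting standard monomials gives mu = 3. Corank 1: A-series; mu = 3 gives A_3.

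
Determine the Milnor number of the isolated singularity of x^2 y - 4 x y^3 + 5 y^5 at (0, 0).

6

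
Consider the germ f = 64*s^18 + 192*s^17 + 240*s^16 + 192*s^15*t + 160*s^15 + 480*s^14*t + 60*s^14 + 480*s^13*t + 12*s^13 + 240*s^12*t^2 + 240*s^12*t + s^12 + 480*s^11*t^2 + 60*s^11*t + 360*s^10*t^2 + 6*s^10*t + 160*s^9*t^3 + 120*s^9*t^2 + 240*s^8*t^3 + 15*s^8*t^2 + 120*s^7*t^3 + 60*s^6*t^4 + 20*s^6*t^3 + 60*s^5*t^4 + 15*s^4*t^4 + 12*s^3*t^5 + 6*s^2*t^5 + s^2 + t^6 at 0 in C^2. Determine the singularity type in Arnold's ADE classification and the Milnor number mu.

Type A_5, Milnor number mu = 5.

The Hessian of f at 0 has rank 1. Corank 1: A-series; mu = 5 gives A_5.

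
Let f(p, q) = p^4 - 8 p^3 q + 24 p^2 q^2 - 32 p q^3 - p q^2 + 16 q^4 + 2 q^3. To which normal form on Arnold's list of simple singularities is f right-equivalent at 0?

D_{5}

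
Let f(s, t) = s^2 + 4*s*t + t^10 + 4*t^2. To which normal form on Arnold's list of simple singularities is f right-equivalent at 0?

The Hessian of f at 0 has rank 1. Corank 1: A-series; mu = 9 gives A_9.

A_9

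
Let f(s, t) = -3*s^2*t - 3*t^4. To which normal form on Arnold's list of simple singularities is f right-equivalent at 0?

D_{5}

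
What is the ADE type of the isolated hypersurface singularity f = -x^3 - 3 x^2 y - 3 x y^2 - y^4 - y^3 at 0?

E_6

The Hessian of f at 0 has rank 0. Corank 2; j^3 = -(x + y)^3 is a perfect cube, so E-series; the 4-jet and mu = 6 give E_6.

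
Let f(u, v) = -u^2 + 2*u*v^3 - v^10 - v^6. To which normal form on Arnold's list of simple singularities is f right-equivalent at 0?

A9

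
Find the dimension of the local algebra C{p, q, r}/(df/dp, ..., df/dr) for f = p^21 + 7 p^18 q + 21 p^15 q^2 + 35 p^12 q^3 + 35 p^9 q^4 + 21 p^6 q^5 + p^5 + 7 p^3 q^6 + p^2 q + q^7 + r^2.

The Hessian of f at 0 has rank 1. Corank 2; j^3 = p^2*q has shape L^2 M (L != M), so D-series; mu = 8 gives D_8.

8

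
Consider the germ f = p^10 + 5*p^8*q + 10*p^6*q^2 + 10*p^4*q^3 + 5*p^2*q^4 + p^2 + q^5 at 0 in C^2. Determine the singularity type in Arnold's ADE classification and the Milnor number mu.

The Hessian of f at 0 is [[2, 0], [0, 0]] with rank 1, so corank 1. A Groebner basis of the Jacobian ideal J(f) in C{p,q} is {q^4, p}; counting standard monomials gives mu = 4. Corank 1: A-series; mu = 4 gives A_4.

Type A4, Milnor number mu = 4.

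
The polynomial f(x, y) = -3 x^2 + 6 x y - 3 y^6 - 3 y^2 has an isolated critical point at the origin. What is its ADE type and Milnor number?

Type A_5, Milnor number mu = 5.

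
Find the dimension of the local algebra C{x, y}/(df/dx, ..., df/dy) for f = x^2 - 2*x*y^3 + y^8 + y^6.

7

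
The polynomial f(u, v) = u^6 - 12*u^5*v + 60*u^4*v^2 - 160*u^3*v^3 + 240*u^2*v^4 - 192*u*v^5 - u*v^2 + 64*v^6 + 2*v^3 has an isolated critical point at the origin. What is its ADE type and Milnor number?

The Hessian of f at 0 is [[0, 0], [0, 0]] with rank 0, so corank 2. A Groebner basis of the Jacobian ideal J(f) in C{u,v} is {u^5 - v^2/6, v^3, u*v - 2*v^2}; counting standard monomials gives mu = 7. Corank 2; j^3 = -v^2*(u - 2*v) has shape L^2 M (L != M), so D-series; mu = 7 gives D_7.

Type D_7, Milnor number mu = 7.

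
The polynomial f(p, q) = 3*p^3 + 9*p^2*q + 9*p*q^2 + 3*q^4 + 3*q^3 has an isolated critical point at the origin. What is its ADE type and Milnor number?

Type E_6, Milnor number mu = 6.

The Hessian of f at 0 has rank 0. Corank 2; j^3 = 3*(p + q)^3 is a perfect cube, so E-series; the 4-jet and mu = 6 give E_6.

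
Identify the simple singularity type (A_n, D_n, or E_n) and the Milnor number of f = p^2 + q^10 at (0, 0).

The Hessian of f at 0 is [[2, 0], [0, 0]] with rank 1, so corank 1. A Groebner basis of the Jacobian ideal J(f) in C{p,q} is {q^9, p}; counting standard monomials gives mu = 9. Corank 1: A-series; mu = 9 gives A_9.

Type A_9, Milnor number mu = 9.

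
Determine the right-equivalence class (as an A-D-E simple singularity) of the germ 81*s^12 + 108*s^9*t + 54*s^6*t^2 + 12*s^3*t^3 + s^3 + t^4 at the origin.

E_6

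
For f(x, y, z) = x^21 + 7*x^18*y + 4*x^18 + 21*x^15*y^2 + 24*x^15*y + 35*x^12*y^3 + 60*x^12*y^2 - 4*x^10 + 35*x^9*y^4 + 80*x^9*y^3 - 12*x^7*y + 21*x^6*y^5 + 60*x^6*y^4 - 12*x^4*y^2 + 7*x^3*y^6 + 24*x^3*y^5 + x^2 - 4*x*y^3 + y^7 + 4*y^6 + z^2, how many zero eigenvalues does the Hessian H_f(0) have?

1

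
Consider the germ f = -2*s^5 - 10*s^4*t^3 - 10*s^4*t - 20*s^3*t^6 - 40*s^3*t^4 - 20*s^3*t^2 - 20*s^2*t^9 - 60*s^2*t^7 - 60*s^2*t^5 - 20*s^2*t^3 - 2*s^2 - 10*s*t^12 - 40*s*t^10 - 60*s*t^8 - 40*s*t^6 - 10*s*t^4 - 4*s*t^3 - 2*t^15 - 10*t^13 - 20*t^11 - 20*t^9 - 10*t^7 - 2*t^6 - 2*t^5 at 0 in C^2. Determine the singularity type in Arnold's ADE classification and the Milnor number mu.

Type A_4, Milnor number mu = 4.

The Hessian of f at 0 has rank 1. Corank 1: A-series; mu = 4 gives A_4.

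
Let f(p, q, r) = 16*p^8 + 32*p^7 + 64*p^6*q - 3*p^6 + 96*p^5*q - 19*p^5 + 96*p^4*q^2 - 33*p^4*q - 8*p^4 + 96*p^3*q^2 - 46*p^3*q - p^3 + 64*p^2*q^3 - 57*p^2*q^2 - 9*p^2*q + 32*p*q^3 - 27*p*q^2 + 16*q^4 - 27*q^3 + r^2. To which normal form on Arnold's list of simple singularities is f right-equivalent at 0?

E6

The Hessian of f at 0 is [[0, 0, 0], [0, 0, 0], [0, 0, 2]] with rank 1, so corank 2. A Groebner basis of the Jacobian ideal J(f) in C{p,q,r} is {p^3 - p^2 - 6*p*q - 9*q^2, p^2*q + 7*p^2/18 + 7*p*q/3 + 7*q^2/2, -4*p^2/27 + p*q^2 - 8*p*q/9 - 4*q^2/3, p^2/18 + p*q/3 + q^3 + q^2/2, r}; counting standard monomials gives mu = 6. Corank 2; j^3 = -(p + 3*q)^3 is a perfect cube, so E-series; the 4-jet and mu = 6 give E_6.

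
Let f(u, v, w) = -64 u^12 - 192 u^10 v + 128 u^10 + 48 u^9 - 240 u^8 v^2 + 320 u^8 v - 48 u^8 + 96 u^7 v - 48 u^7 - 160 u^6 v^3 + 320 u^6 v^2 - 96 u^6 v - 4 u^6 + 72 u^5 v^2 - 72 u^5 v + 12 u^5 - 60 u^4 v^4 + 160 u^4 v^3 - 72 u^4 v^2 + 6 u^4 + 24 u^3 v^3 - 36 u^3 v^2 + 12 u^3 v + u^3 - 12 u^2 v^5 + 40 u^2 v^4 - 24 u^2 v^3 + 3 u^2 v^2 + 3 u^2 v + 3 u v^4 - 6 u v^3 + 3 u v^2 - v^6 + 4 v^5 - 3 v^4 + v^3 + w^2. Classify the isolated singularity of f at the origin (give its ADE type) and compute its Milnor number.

Type E_{8}, Milnor number mu = 8.

The Hessian of f at 0 is [[0, 0, 0], [0, 0, 0], [0, 0, 2]] with rank 1, so corank 2. A Groebner basis of the Jacobian ideal J(f) in C{u,v,w} is {v^4, u^3 + 3*u^2*v - 3*u^2/2 - 3*u*v - 2*v^3 - 3*v^2/2, u^2/2 + u*v^2 + u*v + v^3 + v^2/2, w}; counting standard monomials gives mu = 8. Corank 2; j^3 = (u + v)^3 is a perfect cube, so E-series; the 5-jet and mu = 8 give E_8.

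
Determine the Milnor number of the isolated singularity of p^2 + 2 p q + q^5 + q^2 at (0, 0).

The Hessian of f at 0 has rank 1. Corank 1: A-series; mu = 4 gives A_4.

4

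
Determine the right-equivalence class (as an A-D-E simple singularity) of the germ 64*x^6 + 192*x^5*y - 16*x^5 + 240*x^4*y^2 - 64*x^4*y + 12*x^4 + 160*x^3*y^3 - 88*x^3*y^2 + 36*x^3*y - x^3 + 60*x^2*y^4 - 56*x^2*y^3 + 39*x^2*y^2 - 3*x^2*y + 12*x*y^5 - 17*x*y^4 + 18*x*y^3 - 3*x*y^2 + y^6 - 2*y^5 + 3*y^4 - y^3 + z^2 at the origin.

The Hessian of f at 0 has rank 1. Corank 2; j^3 = -(x + y)^3 is a perfect cube, so E-series; the 5-jet and mu = 8 give E_8.

E_{8}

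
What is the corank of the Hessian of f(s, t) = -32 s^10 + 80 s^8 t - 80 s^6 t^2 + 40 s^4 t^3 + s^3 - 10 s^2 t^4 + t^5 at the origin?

2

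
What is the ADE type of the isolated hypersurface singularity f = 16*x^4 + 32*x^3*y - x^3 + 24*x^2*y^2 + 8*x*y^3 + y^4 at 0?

E6

The Hessian of f at 0 has rank 0. Corank 2; j^3 = -x^3 is a perfect cube, so E-series; the 4-jet and mu = 6 give E_6.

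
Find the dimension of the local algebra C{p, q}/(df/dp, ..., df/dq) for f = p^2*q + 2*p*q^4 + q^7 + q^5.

6

The Hessian of f at 0 has rank 0. Corank 2; j^3 = p^2*q has shape L^2 M (L != M), so D-series; mu = 6 gives D_6.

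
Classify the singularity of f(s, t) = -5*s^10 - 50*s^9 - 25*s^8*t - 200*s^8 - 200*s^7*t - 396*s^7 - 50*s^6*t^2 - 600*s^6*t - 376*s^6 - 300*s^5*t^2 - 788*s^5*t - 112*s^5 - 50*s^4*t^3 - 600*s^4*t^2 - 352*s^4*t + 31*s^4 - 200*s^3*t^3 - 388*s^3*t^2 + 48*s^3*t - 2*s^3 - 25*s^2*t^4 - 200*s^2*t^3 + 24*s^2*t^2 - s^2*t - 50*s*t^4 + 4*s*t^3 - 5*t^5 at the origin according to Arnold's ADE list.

D_6

The Hessian of f at 0 is [[0, 0], [0, 0]] with rank 0, so corank 2. A Groebner basis of the Jacobian ideal J(f) in C{s,t} is {s^3, s^2*t, 2*s^2 + s*t^2, -13*s^2 - s*t/2 + t^3}; counting standard monomials gives mu = 6. Corank 2; j^3 = -s^2*(2*s + t) has shape L^2 M (L != M), so D-series; mu = 6 gives D_6.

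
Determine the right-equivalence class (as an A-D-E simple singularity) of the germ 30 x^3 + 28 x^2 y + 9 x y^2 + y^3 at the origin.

D_{4}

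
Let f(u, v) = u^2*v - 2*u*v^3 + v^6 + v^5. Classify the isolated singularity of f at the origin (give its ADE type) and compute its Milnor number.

Type D7, Milnor number mu = 7.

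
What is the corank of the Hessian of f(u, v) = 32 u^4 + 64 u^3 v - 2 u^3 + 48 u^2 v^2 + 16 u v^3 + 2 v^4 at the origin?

2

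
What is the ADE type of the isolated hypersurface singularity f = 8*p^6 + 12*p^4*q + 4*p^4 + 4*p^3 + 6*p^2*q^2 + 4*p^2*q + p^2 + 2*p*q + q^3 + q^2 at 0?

The Hessian of f at 0 is [[2, 2], [2, 2]] with rank 1, so corank 1. A Groebner basis of the Jacobian ideal J(f) in C{p,q} is {q^2, p + q}; counting standard monomials gives mu = 2. Corank 1: A-series; mu = 2 gives A_2.

A_2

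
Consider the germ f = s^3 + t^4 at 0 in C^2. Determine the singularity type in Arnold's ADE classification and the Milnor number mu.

Type E6, Milnor number mu = 6.

The Hessian of f at 0 is [[0, 0], [0, 0]] with rank 0, so corank 2. A Groebner basis of the Jacobian ideal J(f) in C{s,t} is {t^3, s^2}; counting standard monomials gives mu = 6. Corank 2; j^3 = s^3 is a perfect cube, so E-series; the 4-jet and mu = 6 give E_6.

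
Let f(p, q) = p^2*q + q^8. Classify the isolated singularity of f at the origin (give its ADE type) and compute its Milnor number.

Type D_{9}, Milnor number mu = 9.

The Hessian of f at 0 is [[0, 0], [0, 0]] with rank 0, so corank 2. A Groebner basis of the Jacobian ideal J(f) in C{p,q} is {p^2/8 + q^7, p^3, p*q}; counting standard monomials gives mu = 9. Corank 2; j^3 = p^2*q has shape L^2 M (L != M), so D-series; mu = 9 gives D_9.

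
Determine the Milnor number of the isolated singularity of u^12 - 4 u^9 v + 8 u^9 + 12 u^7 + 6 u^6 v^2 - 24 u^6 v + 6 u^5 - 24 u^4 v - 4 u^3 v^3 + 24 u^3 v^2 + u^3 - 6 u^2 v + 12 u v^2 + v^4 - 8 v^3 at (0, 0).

6

The Hessian of f at 0 is [[0, 0], [0, 0]] with rank 0, so corank 2. A Groebner basis of the Jacobian ideal J(f) in C{u,v} is {v^3, u^2 - 4*u*v + 4*v^2}; counting standard monomials gives mu = 6. Corank 2; j^3 = (u - 2*v)^3 is a perfect cube, so E-series; the 4-jet and mu = 6 give E_6.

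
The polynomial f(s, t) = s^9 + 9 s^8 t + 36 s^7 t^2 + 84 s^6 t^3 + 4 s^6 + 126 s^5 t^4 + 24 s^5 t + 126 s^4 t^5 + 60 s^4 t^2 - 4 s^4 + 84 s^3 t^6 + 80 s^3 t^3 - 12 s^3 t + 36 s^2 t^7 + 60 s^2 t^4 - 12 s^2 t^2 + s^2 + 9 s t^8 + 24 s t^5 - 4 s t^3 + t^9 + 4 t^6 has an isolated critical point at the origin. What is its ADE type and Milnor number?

Type A_8, Milnor number mu = 8.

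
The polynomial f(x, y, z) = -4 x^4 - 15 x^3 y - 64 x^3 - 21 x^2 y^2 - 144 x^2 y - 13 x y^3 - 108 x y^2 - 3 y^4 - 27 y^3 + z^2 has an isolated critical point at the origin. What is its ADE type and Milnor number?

The Hessian of f at 0 is [[0, 0, 0], [0, 0, 0], [0, 0, 2]] with rank 1, so corank 2. A Groebner basis of the Jacobian ideal J(f) in C{x,y,z} is {196608*x^2 + 294912*x*y + y^4 + 64*y^3 + 110592*y^2, x^3 + 1008*x^2 + 1512*x*y + 3*y^3/4 + 567*y^2, x^2*y - 832*x^2 - 1248*x*y - 5*y^3/6 - 468*y^2, 512*x^2 + x*y^2 + 768*x*y + 11*y^3/12 + 288*y^2, z}; counting standard monomials gives mu = 7. Corank 2; j^3 = -(4*x + 3*y)^3 is a perfect cube, so E-series; the 4-jet and mu = 7 give E_7.

Type E_{7}, Milnor number mu = 7.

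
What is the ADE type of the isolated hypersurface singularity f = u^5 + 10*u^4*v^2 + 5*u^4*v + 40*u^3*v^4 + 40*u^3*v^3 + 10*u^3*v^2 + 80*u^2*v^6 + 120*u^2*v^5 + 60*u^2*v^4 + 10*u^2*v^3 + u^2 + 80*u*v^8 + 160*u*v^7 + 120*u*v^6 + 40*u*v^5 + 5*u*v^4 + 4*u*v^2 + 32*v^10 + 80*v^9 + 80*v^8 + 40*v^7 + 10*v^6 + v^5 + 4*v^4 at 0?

The Hessian of f at 0 has rank 1. Corank 1: A-series; mu = 4 gives A_4.

A4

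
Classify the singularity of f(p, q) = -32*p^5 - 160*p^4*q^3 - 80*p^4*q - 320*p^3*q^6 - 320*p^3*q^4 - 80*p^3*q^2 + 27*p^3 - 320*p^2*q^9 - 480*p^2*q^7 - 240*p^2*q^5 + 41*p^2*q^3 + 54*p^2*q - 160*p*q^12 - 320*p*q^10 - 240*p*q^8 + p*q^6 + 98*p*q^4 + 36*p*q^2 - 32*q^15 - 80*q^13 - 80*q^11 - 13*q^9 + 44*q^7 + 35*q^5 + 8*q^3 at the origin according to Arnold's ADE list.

E_{8}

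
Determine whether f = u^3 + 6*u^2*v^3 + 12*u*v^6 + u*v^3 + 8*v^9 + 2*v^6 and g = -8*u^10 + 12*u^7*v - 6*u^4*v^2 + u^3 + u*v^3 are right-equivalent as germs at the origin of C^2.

Yes.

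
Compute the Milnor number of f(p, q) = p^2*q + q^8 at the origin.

The Hessian of f at 0 is [[0, 0], [0, 0]] with rank 0, so corank 2. A Groebner basis of the Jacobian ideal J(f) in C{p,q} is {p^2/8 + q^7, p^3, p*q}; counting standard monomials gives mu = 9. Corank 2; j^3 = p^2*q has shape L^2 M (L != M), so D-series; mu = 9 gives D_9.

9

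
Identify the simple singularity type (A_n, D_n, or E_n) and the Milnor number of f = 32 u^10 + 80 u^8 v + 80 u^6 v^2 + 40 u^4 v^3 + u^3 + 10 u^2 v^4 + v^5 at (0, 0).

Type E_8, Milnor number mu = 8.

The Hessian of f at 0 is [[0, 0], [0, 0]] with rank 0, so corank 2. A Groebner basis of the Jacobian ideal J(f) in C{u,v} is {v^4, u^2}; counting standard monomials gives mu = 8. Corank 2; j^3 = u^3 is a perfect cube, so E-series; the 5-jet and mu = 8 give E_8.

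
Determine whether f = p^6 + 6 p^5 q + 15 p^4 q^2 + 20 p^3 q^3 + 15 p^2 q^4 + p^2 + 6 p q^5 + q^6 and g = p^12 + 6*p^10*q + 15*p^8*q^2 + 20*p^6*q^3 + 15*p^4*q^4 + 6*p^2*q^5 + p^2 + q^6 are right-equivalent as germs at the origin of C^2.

Yes.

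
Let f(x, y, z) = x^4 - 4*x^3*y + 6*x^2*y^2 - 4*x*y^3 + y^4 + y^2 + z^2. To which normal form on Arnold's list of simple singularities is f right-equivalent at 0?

The Hessian of f at 0 has rank 2. Corank 1: A-series; mu = 3 gives A_3.

A_3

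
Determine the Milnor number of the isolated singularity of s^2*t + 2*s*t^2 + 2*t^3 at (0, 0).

The Hessian of f at 0 has rank 0. Corank 2; j^3 = t*(s^2 + 2*s*t + 2*t^2) splits into three distinct lines over C (the quadratic factor has nonzero discriminant), so D_4.

4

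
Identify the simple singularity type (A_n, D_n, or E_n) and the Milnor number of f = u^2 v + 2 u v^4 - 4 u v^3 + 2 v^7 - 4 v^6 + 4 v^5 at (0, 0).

Type D8, Milnor number mu = 8.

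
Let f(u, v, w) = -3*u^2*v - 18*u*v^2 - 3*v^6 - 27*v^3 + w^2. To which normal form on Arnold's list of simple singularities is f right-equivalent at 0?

The Hessian of f at 0 has rank 1. Corank 2; j^3 = -3*v*(u + 3*v)^2 has shape L^2 M (L != M), so D-series; mu = 7 gives D_7.

D_7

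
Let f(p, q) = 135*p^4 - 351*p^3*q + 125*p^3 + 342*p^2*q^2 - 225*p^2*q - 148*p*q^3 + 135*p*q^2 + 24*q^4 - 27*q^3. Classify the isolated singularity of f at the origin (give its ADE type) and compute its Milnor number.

Type E_7, Milnor number mu = 7.

The Hessian of f at 0 is [[0, 0], [0, 0]] with rank 0, so corank 2. A Groebner basis of the Jacobian ideal J(f) in C{p,q} is {390625*p^2/3 - 156250*p*q + q^4 - 125*q^3/9 + 46875*q^2, p^3 + 475*p^2 - 570*p*q - 4*q^3/15 + 171*q^2, p^2*q + 4625*p^2/9 - 1850*p*q/3 - 56*q^3/135 + 185*q^2, 1250*p^2/3 + p*q^2 - 500*p*q - 29*q^3/45 + 150*q^2}; counting standard monomials gives mu = 7. Corank 2; j^3 = (5*p - 3*q)^3 is a perfect cube, so E-series; the 4-jet and mu = 7 give E_7.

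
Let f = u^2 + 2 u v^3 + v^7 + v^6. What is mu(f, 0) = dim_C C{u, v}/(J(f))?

6

The Hessian of f at 0 is [[2, 0], [0, 0]] with rank 1, so corank 1. A Groebner basis of the Jacobian ideal J(f) in C{u,v} is {u + v^3, u^2}; counting standard monomials gives mu = 6. Corank 1: A-series; mu = 6 gives A_6.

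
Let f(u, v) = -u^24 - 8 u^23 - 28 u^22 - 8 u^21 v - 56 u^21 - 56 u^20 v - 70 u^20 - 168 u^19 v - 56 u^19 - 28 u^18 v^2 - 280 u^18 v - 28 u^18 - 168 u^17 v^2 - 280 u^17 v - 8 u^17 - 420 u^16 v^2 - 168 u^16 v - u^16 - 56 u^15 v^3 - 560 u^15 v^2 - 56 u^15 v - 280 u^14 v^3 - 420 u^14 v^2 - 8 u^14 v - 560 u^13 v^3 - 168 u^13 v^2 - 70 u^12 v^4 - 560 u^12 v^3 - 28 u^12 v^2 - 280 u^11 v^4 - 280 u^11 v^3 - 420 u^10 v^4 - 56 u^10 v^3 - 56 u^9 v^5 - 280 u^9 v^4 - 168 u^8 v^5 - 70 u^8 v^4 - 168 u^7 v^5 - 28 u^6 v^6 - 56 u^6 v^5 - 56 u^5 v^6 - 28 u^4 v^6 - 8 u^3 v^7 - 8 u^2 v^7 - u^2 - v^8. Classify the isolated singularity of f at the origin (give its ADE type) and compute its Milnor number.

The Hessian of f at 0 has rank 1. Corank 1: A-series; mu = 7 gives A_7.

Type A_7, Milnor number mu = 7.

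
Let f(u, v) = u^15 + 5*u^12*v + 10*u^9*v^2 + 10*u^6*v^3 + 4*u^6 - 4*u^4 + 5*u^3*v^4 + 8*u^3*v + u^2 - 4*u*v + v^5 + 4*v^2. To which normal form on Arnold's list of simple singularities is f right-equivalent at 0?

The Hessian of f at 0 has rank 1. Corank 1: A-series; mu = 4 gives A_4.

A_4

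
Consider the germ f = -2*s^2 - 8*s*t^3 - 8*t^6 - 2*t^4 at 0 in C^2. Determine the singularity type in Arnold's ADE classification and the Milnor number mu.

Type A_3, Milnor number mu = 3.

The Hessian of f at 0 has rank 1. Corank 1: A-series; mu = 3 gives A_3.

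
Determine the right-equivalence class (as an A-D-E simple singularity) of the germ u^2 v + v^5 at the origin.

D_{6}

The Hessian of f at 0 is [[0, 0], [0, 0]] with rank 0, so corank 2. A Groebner basis of the Jacobian ideal J(f) in C{u,v} is {u^2/5 + v^4, u^3, u*v}; counting standard monomials gives mu = 6. Corank 2; j^3 = u^2*v has shape L^2 M (L != M), so D-series; mu = 6 gives D_6.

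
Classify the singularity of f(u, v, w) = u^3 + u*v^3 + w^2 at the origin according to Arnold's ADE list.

E7

The Hessian of f at 0 is [[0, 0, 0], [0, 0, 0], [0, 0, 2]] with rank 1, so corank 2. A Groebner basis of the Jacobian ideal J(f) in C{u,v,w} is {u^3, u*v^2, 3*u^2 + v^3, w}; counting standard monomials gives mu = 7. Corank 2; j^3 = u^3 is a perfect cube, so E-series; the 4-jet and mu = 7 give E_7.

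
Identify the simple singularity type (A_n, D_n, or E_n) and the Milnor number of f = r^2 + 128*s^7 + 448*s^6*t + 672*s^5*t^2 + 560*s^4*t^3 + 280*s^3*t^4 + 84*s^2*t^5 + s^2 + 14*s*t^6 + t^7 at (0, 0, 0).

Type A_{6}, Milnor number mu = 6.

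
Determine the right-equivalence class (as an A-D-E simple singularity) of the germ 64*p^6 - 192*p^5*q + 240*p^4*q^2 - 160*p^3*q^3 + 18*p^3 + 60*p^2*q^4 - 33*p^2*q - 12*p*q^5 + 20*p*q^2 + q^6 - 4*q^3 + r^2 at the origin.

The Hessian of f at 0 has rank 1. Corank 2; j^3 = (2*p - q)*(3*p - 2*q)^2 has shape L^2 M (L != M), so D-series; mu = 7 gives D_7.

D_7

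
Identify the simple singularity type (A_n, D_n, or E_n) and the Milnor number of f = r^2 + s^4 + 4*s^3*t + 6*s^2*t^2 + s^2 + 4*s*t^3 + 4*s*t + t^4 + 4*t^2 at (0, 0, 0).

Type A_{3}, Milnor number mu = 3.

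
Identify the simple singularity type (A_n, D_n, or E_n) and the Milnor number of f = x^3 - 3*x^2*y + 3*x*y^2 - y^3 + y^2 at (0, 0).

The Hessian of f at 0 has rank 1. Corank 1: A-series; mu = 2 gives A_2.

Type A_2, Milnor number mu = 2.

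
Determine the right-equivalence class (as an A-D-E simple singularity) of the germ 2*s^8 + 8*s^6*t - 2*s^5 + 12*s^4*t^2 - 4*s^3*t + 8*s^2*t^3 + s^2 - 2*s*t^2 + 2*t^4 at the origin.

A_{3}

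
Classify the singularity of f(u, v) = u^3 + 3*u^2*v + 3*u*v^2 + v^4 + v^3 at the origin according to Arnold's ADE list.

E6

The Hessian of f at 0 has rank 0. Corank 2; j^3 = (u + v)^3 is a perfect cube, so E-series; the 4-jet and mu = 6 give E_6.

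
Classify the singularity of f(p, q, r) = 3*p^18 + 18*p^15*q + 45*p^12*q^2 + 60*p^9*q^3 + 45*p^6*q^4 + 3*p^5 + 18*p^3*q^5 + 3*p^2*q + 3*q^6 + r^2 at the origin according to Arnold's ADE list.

D7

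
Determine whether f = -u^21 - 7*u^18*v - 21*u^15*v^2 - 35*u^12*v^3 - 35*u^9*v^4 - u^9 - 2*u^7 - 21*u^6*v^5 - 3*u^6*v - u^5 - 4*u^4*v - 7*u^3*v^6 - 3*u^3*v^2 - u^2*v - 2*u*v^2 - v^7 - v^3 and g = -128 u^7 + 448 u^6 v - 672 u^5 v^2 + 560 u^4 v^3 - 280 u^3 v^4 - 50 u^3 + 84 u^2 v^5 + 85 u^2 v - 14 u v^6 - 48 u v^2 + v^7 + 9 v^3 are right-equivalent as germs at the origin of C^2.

Yes.

The Hessian of f at 0 has rank 0. Corank 2; j^3 = -v*(u + v)^2 has shape L^2 M (L != M), so D-series; mu = 8 gives D_8. The Hessian of g at 0 has rank 0. Corank 2; j^3 = -(2*u - v)*(5*u - 3*v)^2 has shape L^2 M (L != M), so D-series; mu = 8 gives D_8. Both have type D_8, hence right-equivalent.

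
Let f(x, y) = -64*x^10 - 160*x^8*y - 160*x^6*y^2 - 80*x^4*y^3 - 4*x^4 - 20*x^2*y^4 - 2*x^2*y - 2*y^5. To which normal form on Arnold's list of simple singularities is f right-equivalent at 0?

D_6

The Hessian of f at 0 is [[0, 0], [0, 0]] with rank 0, so corank 2. A Groebner basis of the Jacobian ideal J(f) in C{x,y} is {x^2/5 + y^4, x^3, x*y}; counting standard monomials gives mu = 6. Corank 2; j^3 = -2*x^2*y has shape L^2 M (L != M), so D-series; mu = 6 gives D_6.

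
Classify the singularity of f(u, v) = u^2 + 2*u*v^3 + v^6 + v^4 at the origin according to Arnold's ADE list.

A_3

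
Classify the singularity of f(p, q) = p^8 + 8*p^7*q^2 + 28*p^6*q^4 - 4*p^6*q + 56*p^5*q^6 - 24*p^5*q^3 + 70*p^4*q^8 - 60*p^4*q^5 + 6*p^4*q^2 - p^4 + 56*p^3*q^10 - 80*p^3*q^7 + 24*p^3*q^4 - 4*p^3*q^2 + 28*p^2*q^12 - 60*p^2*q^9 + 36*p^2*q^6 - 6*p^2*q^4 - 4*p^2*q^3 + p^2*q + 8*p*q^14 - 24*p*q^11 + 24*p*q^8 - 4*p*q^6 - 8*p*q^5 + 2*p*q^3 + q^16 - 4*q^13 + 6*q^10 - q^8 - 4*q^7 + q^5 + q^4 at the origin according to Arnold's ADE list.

D5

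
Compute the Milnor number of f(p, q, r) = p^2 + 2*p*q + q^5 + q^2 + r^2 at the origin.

The Hessian of f at 0 is [[2, 2, 0], [2, 2, 0], [0, 0, 2]] with rank 2, so corank 1. A Groebner basis of the Jacobian ideal J(f) in C{p,q,r} is {q^4, p + q, r}; counting standard monomials gives mu = 4. Corank 1: A-series; mu = 4 gives A_4.

4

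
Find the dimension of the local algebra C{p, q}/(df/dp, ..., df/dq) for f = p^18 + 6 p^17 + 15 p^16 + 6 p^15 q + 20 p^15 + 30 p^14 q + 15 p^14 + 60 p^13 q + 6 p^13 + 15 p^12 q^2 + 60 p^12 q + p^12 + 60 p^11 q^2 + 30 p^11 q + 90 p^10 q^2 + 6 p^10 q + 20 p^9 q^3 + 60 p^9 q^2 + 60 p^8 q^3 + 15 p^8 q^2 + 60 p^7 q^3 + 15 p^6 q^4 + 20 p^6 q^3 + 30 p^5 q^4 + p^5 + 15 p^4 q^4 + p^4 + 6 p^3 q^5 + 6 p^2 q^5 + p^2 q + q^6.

7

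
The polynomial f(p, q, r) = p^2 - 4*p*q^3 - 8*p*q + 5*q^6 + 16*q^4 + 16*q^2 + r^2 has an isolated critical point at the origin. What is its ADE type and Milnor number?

Type A_5, Milnor number mu = 5.

The Hessian of f at 0 is [[2, -8, 0], [-8, 32, 0], [0, 0, 2]] with rank 2, so corank 1. A Groebner basis of the Jacobian ideal J(f) in C{p,q,r} is {p*q^2 - 2*p + 8*q, -p/2 + q^3 + 2*q, p^2 - 8*p*q + 16*q^2, r}; counting standard monomials gives mu = 5. Corank 1: A-series; mu = 5 gives A_5.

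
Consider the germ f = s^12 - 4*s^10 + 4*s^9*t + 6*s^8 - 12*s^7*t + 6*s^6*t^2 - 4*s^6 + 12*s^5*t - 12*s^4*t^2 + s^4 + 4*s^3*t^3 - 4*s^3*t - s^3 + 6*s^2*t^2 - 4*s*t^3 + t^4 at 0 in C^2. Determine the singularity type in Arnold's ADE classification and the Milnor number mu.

Type E_{6}, Milnor number mu = 6.

The Hessian of f at 0 has rank 0. Corank 2; j^3 = -s^3 is a perfect cube, so E-series; the 4-jet and mu = 6 give E_6.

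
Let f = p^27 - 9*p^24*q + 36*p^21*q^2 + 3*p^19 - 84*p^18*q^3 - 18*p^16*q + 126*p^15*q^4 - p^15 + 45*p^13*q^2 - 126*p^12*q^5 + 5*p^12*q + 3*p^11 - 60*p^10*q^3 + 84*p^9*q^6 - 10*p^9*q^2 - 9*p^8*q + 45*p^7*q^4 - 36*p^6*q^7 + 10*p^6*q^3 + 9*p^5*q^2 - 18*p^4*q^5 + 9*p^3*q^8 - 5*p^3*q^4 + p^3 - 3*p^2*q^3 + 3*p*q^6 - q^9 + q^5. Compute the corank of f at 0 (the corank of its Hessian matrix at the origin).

Hessian at 0 has rank 0.

2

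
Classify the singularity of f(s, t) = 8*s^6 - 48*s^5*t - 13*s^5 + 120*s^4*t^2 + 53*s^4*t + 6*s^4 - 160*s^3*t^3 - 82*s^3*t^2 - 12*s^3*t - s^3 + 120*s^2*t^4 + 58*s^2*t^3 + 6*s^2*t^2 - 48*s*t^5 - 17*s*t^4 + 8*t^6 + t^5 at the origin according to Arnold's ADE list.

The Hessian of f at 0 has rank 0. Corank 2; j^3 = -s^3 is a perfect cube, so E-series; the 5-jet and mu = 8 give E_8.

E_{8}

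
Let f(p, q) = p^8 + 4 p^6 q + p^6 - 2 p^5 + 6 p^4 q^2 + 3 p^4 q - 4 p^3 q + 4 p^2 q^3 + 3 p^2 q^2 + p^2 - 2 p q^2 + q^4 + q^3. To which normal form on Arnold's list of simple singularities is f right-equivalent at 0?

A_2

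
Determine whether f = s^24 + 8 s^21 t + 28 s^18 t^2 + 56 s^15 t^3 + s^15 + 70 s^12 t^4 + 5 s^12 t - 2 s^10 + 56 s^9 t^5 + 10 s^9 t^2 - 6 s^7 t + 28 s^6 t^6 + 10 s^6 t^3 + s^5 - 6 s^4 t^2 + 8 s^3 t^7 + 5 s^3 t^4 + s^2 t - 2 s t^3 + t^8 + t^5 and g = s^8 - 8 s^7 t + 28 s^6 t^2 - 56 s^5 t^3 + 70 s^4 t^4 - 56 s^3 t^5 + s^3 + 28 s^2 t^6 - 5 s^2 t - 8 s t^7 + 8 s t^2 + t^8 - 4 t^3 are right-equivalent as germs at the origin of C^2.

Yes.

The Hessian of f at 0 has rank 0. Corank 2; j^3 = s^2*t has shape L^2 M (L != M), so D-series; mu = 9 gives D_9. The Hessian of g at 0 has rank 0. Corank 2; j^3 = (s - 2*t)^2*(s - t) has shape L^2 M (L != M), so D-series; mu = 9 gives D_9. Both have type D_9, hence right-equivalent.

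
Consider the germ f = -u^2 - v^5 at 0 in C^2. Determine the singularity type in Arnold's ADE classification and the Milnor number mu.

The Hessian of f at 0 has rank 1. Corank 1: A-series; mu = 4 gives A_4.

Type A4, Milnor number mu = 4.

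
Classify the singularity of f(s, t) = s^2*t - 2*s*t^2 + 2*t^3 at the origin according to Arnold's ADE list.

The Hessian of f at 0 has rank 0. Corank 2; j^3 = t*(s^2 - 2*s*t + 2*t^2) splits into three distinct lines over C (the quadratic factor has nonzero discriminant), so D_4.

D4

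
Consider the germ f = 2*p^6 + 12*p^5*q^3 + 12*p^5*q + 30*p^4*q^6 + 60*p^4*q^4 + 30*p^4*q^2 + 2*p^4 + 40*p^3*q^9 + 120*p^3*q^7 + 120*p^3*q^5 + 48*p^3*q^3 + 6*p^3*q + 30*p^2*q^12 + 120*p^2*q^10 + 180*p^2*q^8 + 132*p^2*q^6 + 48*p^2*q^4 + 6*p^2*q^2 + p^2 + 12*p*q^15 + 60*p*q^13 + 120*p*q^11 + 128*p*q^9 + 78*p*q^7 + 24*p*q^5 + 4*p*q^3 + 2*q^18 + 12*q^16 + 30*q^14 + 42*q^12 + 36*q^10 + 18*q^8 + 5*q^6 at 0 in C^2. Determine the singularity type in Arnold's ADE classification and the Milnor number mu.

Type A5, Milnor number mu = 5.

The Hessian of f at 0 has rank 1. Corank 1: A-series; mu = 5 gives A_5.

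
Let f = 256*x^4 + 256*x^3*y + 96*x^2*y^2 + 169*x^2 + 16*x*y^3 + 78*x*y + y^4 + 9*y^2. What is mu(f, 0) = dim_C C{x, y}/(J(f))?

The Hessian of f at 0 has rank 1. Corank 1: A-series; mu = 3 gives A_3.

3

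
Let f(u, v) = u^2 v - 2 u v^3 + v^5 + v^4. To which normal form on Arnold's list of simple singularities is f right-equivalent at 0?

The Hessian of f at 0 has rank 0. Corank 2; j^3 = u^2*v has shape L^2 M (L != M), so D-series; mu = 5 gives D_5.

D5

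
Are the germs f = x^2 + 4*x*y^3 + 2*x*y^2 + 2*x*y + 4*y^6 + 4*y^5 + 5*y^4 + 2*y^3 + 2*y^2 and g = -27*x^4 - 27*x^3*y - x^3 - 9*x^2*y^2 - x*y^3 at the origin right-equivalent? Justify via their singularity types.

No.

The Hessian of f at 0 has rank 2. Corank 0: nondegenerate Morse point, so A_1. The Hessian of g at 0 has rank 0. Corank 2; j^3 = -x^3 is a perfect cube, so E-series; the 4-jet and mu = 7 give E_7. f is A_1 but g is E_7, hence not right-equivalent.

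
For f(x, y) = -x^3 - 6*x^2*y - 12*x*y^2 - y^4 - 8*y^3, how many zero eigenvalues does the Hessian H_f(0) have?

2

The Hessian at 0 is [[0, 0], [0, 0]] of rank 0; hence corank 2.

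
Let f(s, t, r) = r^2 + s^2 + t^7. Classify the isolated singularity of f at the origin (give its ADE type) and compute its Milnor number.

The Hessian of f at 0 is [[2, 0, 0], [0, 0, 0], [0, 0, 2]] with rank 2, so corank 1. A Groebner basis of the Jacobian ideal J(f) in C{s,t,r} is {t^6, s, r}; counting standard monomials gives mu = 6. Corank 1: A-series; mu = 6 gives A_6.

Type A6, Milnor number mu = 6.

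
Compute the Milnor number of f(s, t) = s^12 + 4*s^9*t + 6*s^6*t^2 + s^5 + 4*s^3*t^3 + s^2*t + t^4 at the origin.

The Hessian of f at 0 has rank 0. Corank 2; j^3 = s^2*t has shape L^2 M (L != M), so D-series; mu = 5 gives D_5.

5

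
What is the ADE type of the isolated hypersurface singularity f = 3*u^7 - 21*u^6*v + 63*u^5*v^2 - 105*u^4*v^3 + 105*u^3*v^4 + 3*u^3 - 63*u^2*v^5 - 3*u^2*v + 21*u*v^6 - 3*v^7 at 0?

D_8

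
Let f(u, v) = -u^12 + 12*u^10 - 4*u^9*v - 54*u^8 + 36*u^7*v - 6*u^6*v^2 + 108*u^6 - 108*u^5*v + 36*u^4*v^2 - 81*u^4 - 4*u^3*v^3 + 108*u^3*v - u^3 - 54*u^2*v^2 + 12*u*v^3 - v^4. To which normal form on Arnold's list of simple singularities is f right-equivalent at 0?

E_6

The Hessian of f at 0 has rank 0. Corank 2; j^3 = -u^3 is a perfect cube, so E-series; the 4-jet and mu = 6 give E_6.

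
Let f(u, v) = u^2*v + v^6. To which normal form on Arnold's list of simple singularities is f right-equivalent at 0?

D7

The Hessian of f at 0 is [[0, 0], [0, 0]] with rank 0, so corank 2. A Groebner basis of the Jacobian ideal J(f) in C{u,v} is {u^2/6 + v^5, u^3, u*v}; counting standard monomials gives mu = 7. Corank 2; j^3 = u^2*v has shape L^2 M (L != M), so D-series; mu = 7 gives D_7.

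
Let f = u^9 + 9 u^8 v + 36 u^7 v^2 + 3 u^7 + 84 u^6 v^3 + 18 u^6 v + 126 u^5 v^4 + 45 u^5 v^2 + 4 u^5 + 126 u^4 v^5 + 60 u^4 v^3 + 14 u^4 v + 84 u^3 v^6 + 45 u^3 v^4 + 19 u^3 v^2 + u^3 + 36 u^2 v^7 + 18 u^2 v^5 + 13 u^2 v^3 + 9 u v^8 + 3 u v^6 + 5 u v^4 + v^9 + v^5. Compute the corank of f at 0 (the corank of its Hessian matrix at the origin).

The Hessian at 0 is [[0, 0], [0, 0]] of rank 0; hence corank 2.

2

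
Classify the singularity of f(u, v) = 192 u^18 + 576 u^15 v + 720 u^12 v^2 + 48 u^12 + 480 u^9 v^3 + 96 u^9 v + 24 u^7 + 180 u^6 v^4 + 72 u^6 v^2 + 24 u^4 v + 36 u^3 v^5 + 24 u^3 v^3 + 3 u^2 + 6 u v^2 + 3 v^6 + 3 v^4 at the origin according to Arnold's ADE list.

A_5

The Hessian of f at 0 is [[6, 0], [0, 0]] with rank 1, so corank 1. A Groebner basis of the Jacobian ideal J(f) in C{u,v} is {u^3, u^2*v, u + v^2}; counting standard monomials gives mu = 5. Corank 1: A-series; mu = 5 gives A_5.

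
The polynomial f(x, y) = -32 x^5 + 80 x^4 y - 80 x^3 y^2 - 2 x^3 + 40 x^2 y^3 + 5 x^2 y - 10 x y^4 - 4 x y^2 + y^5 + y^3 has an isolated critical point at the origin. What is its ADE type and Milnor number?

Type D_{6}, Milnor number mu = 6.

The Hessian of f at 0 has rank 0. Corank 2; j^3 = -(x - y)^2*(2*x - y) has shape L^2 M (L != M), so D-series; mu = 6 gives D_6.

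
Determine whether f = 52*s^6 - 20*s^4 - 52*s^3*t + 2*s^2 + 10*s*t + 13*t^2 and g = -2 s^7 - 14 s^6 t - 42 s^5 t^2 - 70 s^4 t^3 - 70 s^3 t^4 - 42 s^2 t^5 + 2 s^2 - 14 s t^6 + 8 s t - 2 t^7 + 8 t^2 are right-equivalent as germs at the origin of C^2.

No.

The Hessian of f at 0 has rank 2. Corank 0: nondegenerate Morse point, so A_1. The Hessian of g at 0 has rank 1. Corank 1: A-series; mu = 6 gives A_6. f is A_1 but g is A_6, hence not right-equivalent.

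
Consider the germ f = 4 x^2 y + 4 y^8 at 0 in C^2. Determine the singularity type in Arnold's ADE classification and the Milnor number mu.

The Hessian of f at 0 has rank 0. Corank 2; j^3 = 4*x^2*y has shape L^2 M (L != M), so D-series; mu = 9 gives D_9.

Type D_{9}, Milnor number mu = 9.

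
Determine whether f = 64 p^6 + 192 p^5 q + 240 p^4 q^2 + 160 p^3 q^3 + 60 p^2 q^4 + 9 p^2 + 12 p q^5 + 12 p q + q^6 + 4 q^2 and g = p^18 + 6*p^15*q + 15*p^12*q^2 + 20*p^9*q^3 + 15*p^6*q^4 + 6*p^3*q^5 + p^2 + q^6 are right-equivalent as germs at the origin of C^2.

The Hessian of f at 0 has rank 1. Corank 1: A-series; mu = 5 gives A_5. The Hessian of g at 0 has rank 1. Corank 1: A-series; mu = 5 gives A_5. Both have type A_5, hence right-equivalent.

Yes.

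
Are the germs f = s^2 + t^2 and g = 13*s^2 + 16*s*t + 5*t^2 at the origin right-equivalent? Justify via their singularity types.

The Hessian of f at 0 is [[2, 0], [0, 2]] with rank 2, so corank 0. A Groebner basis of the Jacobian ideal J(f) in C{s,t} is {s, t}; counting standard monomials gives mu = 1. Corank 0: nondegenerate Morse point, so A_1. The Hessian of g at 0 is [[26, 16], [16, 10]] with rank 2, so corank 0. A Groebner basis of the Jacobian ideal J(g) in C{s,t} is {s, t}; counting standard monomials gives mu = 1. Corank 0: nondegenerate Morse point, so A_1. Both have type A_1, hence right-equivalent.

Yes.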